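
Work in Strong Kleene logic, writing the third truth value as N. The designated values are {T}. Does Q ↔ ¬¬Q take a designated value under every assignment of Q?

Countermodel: Q=N gives N, which is not designated.

No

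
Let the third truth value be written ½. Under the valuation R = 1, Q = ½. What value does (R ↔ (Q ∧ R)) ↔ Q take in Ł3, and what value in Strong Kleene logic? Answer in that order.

1; ½

In Ł3: Q ∧ R = ½ ∧ 1 = ½
R ↔ (Q ∧ R) = 1 ↔ ½ = ½  [1 − |1−½|]
(R ↔ (Q ∧ R)) ↔ Q = ½ ↔ ½ = 1
In Strong Kleene logic: Q ∧ R = ½ ∧ 1 = ½
R ↔ (Q ∧ R) = 1 ↔ ½ = ½
(R ↔ (Q ∧ R)) ↔ Q = ½ ↔ ½ = ½
They differ because Ł3 and Strong Kleene logic treat ½ differently under implication.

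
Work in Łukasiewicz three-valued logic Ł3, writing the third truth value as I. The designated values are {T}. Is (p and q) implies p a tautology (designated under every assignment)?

Yes

Every assignment of p, q over {T, I, F} gives a value in {T}.
In particular, with p=I, q=I: (p and q) implies p = T.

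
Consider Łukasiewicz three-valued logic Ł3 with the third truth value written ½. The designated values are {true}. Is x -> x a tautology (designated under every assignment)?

Yes

Every assignment of x over {true, ½, false} gives a value in {true}.
In particular, with x=½: x -> x = true.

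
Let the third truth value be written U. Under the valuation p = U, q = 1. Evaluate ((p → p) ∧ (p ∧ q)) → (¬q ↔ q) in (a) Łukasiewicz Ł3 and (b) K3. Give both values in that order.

In Łukasiewicz Ł3: p → p = U → U = 1
p ∧ q = U ∧ 1 = U
(p → p) ∧ (p ∧ q) = 1 ∧ U = U
¬q = ¬1 = 0
¬q ↔ q = 0 ↔ 1 = 0
((p → p) ∧ (p ∧ q)) → (¬q ↔ q) = U → 0 = U
In K3: p → p = U → U = U  [¬U ∨ U]
p ∧ q = U ∧ 1 = U
(p → p) ∧ (p ∧ q) = U ∧ U = U
¬q = ¬1 = 0
¬q ↔ q = 0 ↔ 1 = 0
((p → p) ∧ (p ∧ q)) → (¬q ↔ q) = U → 0 = U

U; U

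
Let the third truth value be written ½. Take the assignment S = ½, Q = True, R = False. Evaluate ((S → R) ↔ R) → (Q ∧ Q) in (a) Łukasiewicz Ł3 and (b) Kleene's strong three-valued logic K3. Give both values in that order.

In Łukasiewicz Ł3: S → R = ½ → False = ½  [min(1, 1−½+0)]
(S → R) ↔ R = ½ ↔ False = ½
Q ∧ Q = True ∧ True = True
((S → R) ↔ R) → (Q ∧ Q) = ½ → True = True
In Kleene's strong three-valued logic K3: S → R = ½ → False = ½  [¬½ ∨ False]
(S → R) ↔ R = ½ ↔ False = ½
Q ∧ Q = True ∧ True = True
((S → R) ↔ R) → (Q ∧ Q) = ½ → True = True

True; True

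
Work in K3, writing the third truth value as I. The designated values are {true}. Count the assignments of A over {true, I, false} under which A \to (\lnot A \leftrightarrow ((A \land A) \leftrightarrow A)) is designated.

1

A=true: false ·
A=I: I ·
A=false: true ✓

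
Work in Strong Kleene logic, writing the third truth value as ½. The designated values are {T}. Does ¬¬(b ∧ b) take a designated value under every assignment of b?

No

Countermodel: b=½ gives ½, which is not designated.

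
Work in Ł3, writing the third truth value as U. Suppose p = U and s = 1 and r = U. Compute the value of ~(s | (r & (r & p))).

r & p = U & U = U
r & (r & p) = U & U = U
s | (r & (r & p)) = 1 | U = 1
~(s | (r & (r & p))) = ~1 = 0

0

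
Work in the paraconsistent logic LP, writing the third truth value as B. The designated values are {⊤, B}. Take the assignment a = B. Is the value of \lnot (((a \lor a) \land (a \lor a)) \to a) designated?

a \lor a = B \lor B = B
a \lor a = B \lor B = B
(a \lor a) \land (a \lor a) = B \land B = B
((a \lor a) \land (a \lor a)) \to a = B \to B = B  [\lnot B \lor B]
\lnot (((a \lor a) \land (a \lor a)) \to a) = \lnot B = B
B ∈ {⊤, B}.

Yes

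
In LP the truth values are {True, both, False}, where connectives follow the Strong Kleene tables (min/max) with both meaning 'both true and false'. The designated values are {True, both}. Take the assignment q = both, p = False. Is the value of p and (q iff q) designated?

q iff q = both iff both = both
p and (q iff q) = False and both = False
False ∉ {True, both}.

No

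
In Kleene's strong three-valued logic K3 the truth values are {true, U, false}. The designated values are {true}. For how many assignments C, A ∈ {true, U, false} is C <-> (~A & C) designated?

4

Designated under: (C=true, A=false); (C=false, A=true); (C=false, A=U); (C=false, A=false).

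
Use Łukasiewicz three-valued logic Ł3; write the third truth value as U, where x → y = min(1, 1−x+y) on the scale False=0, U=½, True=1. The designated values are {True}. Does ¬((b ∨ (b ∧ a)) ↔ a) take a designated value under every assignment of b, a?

Countermodel: b=True, a=True gives False, which is not designated.

No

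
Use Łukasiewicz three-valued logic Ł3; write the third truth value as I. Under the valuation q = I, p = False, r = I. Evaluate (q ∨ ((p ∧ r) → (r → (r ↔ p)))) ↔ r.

I

p ∧ r = False ∧ I = False
r ↔ p = I ↔ False = I  [1 − |½−0|]
r → (r ↔ p) = I → I = True
(p ∧ r) → (r → (r ↔ p)) = False → True = True
q ∨ ((p ∧ r) → (r → (r ↔ p))) = I ∨ True = True
(q ∨ ((p ∧ r) → (r → (r ↔ p)))) ↔ r = True ↔ I = I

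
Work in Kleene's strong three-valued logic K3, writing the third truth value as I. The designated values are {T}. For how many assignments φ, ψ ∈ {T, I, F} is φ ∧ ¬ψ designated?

1

Designated under: (φ=T, ψ=F).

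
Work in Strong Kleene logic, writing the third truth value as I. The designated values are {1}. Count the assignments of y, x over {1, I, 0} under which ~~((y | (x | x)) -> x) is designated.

4

Designated under: (y=1, x=1); (y=I, x=1); (y=0, x=1); (y=0, x=0).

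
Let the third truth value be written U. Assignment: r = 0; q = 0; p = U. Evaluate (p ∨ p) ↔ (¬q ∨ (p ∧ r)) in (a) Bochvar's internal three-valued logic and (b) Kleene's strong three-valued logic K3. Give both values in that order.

In Bochvar's internal three-valued logic: p ∨ p = U ∨ U = U
¬q = ¬0 = 1
p ∧ r = U ∧ 0 = U
¬q ∨ (p ∧ r) = 1 ∨ U = U
(p ∨ p) ↔ (¬q ∨ (p ∧ r)) = U ↔ U = U
In Kleene's strong three-valued logic K3: p ∨ p = U ∨ U = U
¬q = ¬0 = 1
p ∧ r = U ∧ 0 = 0
¬q ∨ (p ∧ r) = 1 ∨ 0 = 1
(p ∨ p) ↔ (¬q ∨ (p ∧ r)) = U ↔ 1 = U

U; U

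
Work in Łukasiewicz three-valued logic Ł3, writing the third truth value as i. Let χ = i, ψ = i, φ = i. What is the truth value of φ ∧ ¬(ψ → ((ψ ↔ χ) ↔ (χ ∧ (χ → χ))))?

ψ ↔ χ = i ↔ i = True
χ → χ = i → i = True
χ ∧ (χ → χ) = i ∧ True = i
(ψ ↔ χ) ↔ (χ ∧ (χ → χ)) = True ↔ i = i
ψ → ((ψ ↔ χ) ↔ (χ ∧ (χ → χ))) = i → i = True
¬(ψ → ((ψ ↔ χ) ↔ (χ ∧ (χ → χ)))) = ¬True = False
φ ∧ ¬(ψ → ((ψ ↔ χ) ↔ (χ ∧ (χ → χ)))) = i ∧ False = False

False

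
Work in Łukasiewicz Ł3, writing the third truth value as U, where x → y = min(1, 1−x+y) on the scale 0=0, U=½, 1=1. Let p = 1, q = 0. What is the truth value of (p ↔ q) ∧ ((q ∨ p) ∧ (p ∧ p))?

p ↔ q = 1 ↔ 0 = 0
q ∨ p = 0 ∨ 1 = 1
p ∧ p = 1 ∧ 1 = 1
(q ∨ p) ∧ (p ∧ p) = 1 ∧ 1 = 1
(p ↔ q) ∧ ((q ∨ p) ∧ (p ∧ p)) = 0 ∧ 1 = 0

0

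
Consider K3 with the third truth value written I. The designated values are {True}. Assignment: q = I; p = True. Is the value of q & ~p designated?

~p = ~True = False
q & ~p = I & False = False
False ∉ {True}.

No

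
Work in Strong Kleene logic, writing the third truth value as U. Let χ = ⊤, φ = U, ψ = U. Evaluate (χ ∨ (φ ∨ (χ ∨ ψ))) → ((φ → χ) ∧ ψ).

U

χ ∨ ψ = ⊤ ∨ U = ⊤
φ ∨ (χ ∨ ψ) = U ∨ ⊤ = ⊤
χ ∨ (φ ∨ (χ ∨ ψ)) = ⊤ ∨ ⊤ = ⊤
φ → χ = U → ⊤ = ⊤
(φ → χ) ∧ ψ = ⊤ ∧ U = U
(χ ∨ (φ ∨ (χ ∨ ψ))) → ((φ → χ) ∧ ψ) = ⊤ → U = U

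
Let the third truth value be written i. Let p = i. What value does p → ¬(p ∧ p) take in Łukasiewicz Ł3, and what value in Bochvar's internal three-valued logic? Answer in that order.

In Łukasiewicz Ł3: p ∧ p = i ∧ i = i
¬(p ∧ p) = ¬i = i
p → ¬(p ∧ p) = i → i = True  [min(1, 1−½+½)]
In Bochvar's internal three-valued logic: p ∧ p = i ∧ i = i
¬(p ∧ p) = ¬i = i
p → ¬(p ∧ p) = i → i = i
They differ because Łukasiewicz Ł3 and Bochvar's internal three-valued logic treat i differently under the binary connectives.

True; i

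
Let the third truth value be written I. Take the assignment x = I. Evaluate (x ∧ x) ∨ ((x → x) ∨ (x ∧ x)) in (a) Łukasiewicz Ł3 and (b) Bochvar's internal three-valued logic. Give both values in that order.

True; I

In Łukasiewicz Ł3: x ∧ x = I ∧ I = I
x → x = I → I = True  [min(1, 1−½+½)]
x ∧ x = I ∧ I = I
(x → x) ∨ (x ∧ x) = True ∨ I = True
(x ∧ x) ∨ ((x → x) ∨ (x ∧ x)) = I ∨ True = True
In Bochvar's internal three-valued logic: x ∧ x = I ∧ I = I
x → x = I → I = I  [any arg is the third value ⇒ result is the third value]
x ∧ x = I ∧ I = I
(x → x) ∨ (x ∧ x) = I ∨ I = I
(x ∧ x) ∨ ((x → x) ∨ (x ∧ x)) = I ∨ I = I
They differ because Łukasiewicz Ł3 and Bochvar's internal three-valued logic treat I differently under the binary connectives.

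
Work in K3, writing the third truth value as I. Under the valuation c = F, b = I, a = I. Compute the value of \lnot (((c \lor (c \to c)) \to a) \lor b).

I

c \to c = F \to F = T
c \lor (c \to c) = F \lor T = T
(c \lor (c \to c)) \to a = T \to I = I  [\lnot T \lor I]
((c \lor (c \to c)) \to a) \lor b = I \lor I = I
\lnot (((c \lor (c \to c)) \to a) \lor b) = \lnot I = I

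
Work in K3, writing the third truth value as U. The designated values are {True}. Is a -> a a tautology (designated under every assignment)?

Countermodel: a=U gives U, which is not designated.

No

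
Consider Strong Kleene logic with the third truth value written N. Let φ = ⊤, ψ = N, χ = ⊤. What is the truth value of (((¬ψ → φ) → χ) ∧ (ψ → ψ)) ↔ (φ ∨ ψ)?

¬ψ = ¬N = N
¬ψ → φ = N → ⊤ = ⊤  [¬N ∨ ⊤]
(¬ψ → φ) → χ = ⊤ → ⊤ = ⊤
ψ → ψ = N → N = N
((¬ψ → φ) → χ) ∧ (ψ → ψ) = ⊤ ∧ N = N
φ ∨ ψ = ⊤ ∨ N = ⊤
(((¬ψ → φ) → χ) ∧ (ψ → ψ)) ↔ (φ ∨ ψ) = N ↔ ⊤ = N

N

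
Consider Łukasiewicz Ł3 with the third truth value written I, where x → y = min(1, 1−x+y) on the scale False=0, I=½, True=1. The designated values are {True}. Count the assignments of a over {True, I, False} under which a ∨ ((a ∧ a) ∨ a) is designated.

1

a=True: True ✓
a=I: I ·
a=False: False ·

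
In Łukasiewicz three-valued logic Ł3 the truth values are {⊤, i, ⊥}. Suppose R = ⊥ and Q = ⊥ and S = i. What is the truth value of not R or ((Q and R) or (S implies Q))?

not R = not ⊥ = ⊤
Q and R = ⊥ and ⊥ = ⊥
S implies Q = i implies ⊥ = i
(Q and R) or (S implies Q) = ⊥ or i = i
not R or ((Q and R) or (S implies Q)) = ⊤ or i = ⊤

⊤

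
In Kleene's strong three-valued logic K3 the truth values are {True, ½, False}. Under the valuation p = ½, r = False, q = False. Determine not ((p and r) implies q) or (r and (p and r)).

p and r = ½ and False = False
(p and r) implies q = False implies False = True
not ((p and r) implies q) = not True = False
p and r = ½ and False = False
r and (p and r) = False and False = False
not ((p and r) implies q) or (r and (p and r)) = False or False = False

False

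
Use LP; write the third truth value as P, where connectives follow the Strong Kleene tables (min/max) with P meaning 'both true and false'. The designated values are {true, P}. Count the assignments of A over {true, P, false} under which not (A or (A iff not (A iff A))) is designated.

A=true: false ·
A=P: P ✓
A=false: false ·

1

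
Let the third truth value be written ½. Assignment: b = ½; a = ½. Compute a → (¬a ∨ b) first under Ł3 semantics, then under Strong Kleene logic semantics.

In Ł3: ¬a = ¬½ = ½
¬a ∨ b = ½ ∨ ½ = ½
a → (¬a ∨ b) = ½ → ½ = T
In Strong Kleene logic: ¬a = ¬½ = ½
¬a ∨ b = ½ ∨ ½ = ½
a → (¬a ∨ b) = ½ → ½ = ½
They differ because Ł3 and Strong Kleene logic treat ½ differently under implication.

T; ½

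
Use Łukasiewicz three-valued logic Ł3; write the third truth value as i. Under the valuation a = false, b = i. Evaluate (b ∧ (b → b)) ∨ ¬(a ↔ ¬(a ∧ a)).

true

b → b = i → i = true  [min(1, 1−½+½)]
b ∧ (b → b) = i ∧ true = i
a ∧ a = false ∧ false = false
¬(a ∧ a) = ¬false = true
a ↔ ¬(a ∧ a) = false ↔ true = false
¬(a ↔ ¬(a ∧ a)) = ¬false = true
(b ∧ (b → b)) ∨ ¬(a ↔ ¬(a ∧ a)) = i ∨ true = true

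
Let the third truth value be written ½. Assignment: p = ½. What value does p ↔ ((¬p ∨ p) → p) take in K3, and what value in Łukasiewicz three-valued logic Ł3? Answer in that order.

In K3: ¬p = ¬½ = ½
¬p ∨ p = ½ ∨ ½ = ½
(¬p ∨ p) → p = ½ → ½ = ½  [¬½ ∨ ½]
p ↔ ((¬p ∨ p) → p) = ½ ↔ ½ = ½
In Łukasiewicz three-valued logic Ł3: ¬p = ¬½ = ½
¬p ∨ p = ½ ∨ ½ = ½
(¬p ∨ p) → p = ½ → ½ = True
p ↔ ((¬p ∨ p) → p) = ½ ↔ True = ½

½; ½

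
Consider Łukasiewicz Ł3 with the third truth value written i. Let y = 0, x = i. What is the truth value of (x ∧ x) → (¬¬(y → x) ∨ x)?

x ∧ x = i ∧ i = i
y → x = 0 → i = 1  [min(1, 1−0+½)]
¬(y → x) = ¬1 = 0
¬¬(y → x) = ¬0 = 1
¬¬(y → x) ∨ x = 1 ∨ i = 1
(x ∧ x) → (¬¬(y → x) ∨ x) = i → 1 = 1

1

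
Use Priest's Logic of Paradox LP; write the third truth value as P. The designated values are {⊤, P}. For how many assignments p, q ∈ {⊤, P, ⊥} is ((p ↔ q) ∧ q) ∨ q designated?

6

Of the 9 assignments, 6 give a value in {⊤, P}.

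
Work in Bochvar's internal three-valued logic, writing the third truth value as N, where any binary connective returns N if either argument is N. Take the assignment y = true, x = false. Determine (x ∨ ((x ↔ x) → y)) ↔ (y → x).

false

x ↔ x = false ↔ false = true
(x ↔ x) → y = true → true = true
x ∨ ((x ↔ x) → y) = false ∨ true = true
y → x = true → false = false
(x ∨ ((x ↔ x) → y)) ↔ (y → x) = true ↔ false = false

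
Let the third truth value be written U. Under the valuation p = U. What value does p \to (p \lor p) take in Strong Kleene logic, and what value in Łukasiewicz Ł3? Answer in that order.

In Strong Kleene logic: p \lor p = U \lor U = U
p \to (p \lor p) = U \to U = U  [\lnot U \lor U]
In Łukasiewicz Ł3: p \lor p = U \lor U = U
p \to (p \lor p) = U \to U = True  [min(1, 1−½+½)]
They differ because Strong Kleene logic and Łukasiewicz Ł3 treat U differently under implication.

U; True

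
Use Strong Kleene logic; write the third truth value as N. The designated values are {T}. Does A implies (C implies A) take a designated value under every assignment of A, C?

Countermodel: A=N, C=T gives N, which is not designated.

No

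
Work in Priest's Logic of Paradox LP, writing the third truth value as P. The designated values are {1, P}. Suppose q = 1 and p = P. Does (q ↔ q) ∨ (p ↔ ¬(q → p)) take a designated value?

Yes

q ↔ q = 1 ↔ 1 = 1
q → p = 1 → P = P  [¬1 ∨ P]
¬(q → p) = ¬P = P
p ↔ ¬(q → p) = P ↔ P = P
(q ↔ q) ∨ (p ↔ ¬(q → p)) = 1 ∨ P = 1
1 ∈ {1, P}.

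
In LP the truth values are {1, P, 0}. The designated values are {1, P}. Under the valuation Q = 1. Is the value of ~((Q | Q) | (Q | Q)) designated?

No

Q | Q = 1 | 1 = 1
Q | Q = 1 | 1 = 1
(Q | Q) | (Q | Q) = 1 | 1 = 1
~((Q | Q) | (Q | Q)) = ~1 = 0
0 ∉ {1, P}.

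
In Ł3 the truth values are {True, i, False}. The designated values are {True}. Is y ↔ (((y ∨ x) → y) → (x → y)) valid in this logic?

No

Countermodel: y=i, x=True gives i, which is not designated.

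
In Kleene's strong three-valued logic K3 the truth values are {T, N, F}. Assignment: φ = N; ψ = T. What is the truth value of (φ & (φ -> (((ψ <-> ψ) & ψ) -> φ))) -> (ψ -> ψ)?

ψ <-> ψ = T <-> T = T
(ψ <-> ψ) & ψ = T & T = T
((ψ <-> ψ) & ψ) -> φ = T -> N = N
φ -> (((ψ <-> ψ) & ψ) -> φ) = N -> N = N
φ & (φ -> (((ψ <-> ψ) & ψ) -> φ)) = N & N = N
ψ -> ψ = T -> T = T
(φ & (φ -> (((ψ <-> ψ) & ψ) -> φ))) -> (ψ -> ψ) = N -> T = T

T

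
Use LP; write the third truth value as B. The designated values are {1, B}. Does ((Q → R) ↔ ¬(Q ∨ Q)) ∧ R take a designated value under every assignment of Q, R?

No

Countermodel: Q=1, R=1 gives 0, which is not designated.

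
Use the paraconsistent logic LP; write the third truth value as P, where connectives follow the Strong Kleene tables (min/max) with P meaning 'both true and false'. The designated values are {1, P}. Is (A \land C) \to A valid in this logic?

Yes

Every assignment of A, C over {1, P, 0} gives a value in {1, P}.
In particular, with A=P, C=P: (A \land C) \to A = P.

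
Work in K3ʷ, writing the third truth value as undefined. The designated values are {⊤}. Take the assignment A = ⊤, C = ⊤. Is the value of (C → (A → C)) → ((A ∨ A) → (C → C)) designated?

Yes

A → C = ⊤ → ⊤ = ⊤
C → (A → C) = ⊤ → ⊤ = ⊤
A ∨ A = ⊤ ∨ ⊤ = ⊤
C → C = ⊤ → ⊤ = ⊤
(A ∨ A) → (C → C) = ⊤ → ⊤ = ⊤
(C → (A → C)) → ((A ∨ A) → (C → C)) = ⊤ → ⊤ = ⊤
⊤ ∈ {⊤}.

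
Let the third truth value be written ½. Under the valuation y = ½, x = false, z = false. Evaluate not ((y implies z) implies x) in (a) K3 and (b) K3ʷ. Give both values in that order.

½; ½

In K3: y implies z = ½ implies false = ½
(y implies z) implies x = ½ implies false = ½
not ((y implies z) implies x) = not ½ = ½
In K3ʷ: y implies z = ½ implies false = ½  [any arg is the third value ⇒ result is the third value]
(y implies z) implies x = ½ implies false = ½
not ((y implies z) implies x) = not ½ = ½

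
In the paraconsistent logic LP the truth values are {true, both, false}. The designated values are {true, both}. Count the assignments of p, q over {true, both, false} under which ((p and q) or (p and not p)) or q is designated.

7

Of the 9 assignments, 7 give a value in {true, both}.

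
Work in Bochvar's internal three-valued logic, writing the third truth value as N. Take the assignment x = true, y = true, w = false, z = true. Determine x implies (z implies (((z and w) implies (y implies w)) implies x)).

true

z and w = true and false = false
y implies w = true implies false = false
(z and w) implies (y implies w) = false implies false = true
((z and w) implies (y implies w)) implies x = true implies true = true
z implies (((z and w) implies (y implies w)) implies x) = true implies true = true
x implies (z implies (((z and w) implies (y implies w)) implies x)) = true implies true = true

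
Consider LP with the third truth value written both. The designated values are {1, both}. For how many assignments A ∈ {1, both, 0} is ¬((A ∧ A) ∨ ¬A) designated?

A=1: 0 ·
A=both: both ✓
A=0: 0 ·

1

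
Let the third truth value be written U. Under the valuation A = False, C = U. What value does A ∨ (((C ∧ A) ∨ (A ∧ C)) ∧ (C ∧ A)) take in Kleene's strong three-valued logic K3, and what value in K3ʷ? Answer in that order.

False; U

In Kleene's strong three-valued logic K3: C ∧ A = U ∧ False = False
A ∧ C = False ∧ U = False
(C ∧ A) ∨ (A ∧ C) = False ∨ False = False
C ∧ A = U ∧ False = False
((C ∧ A) ∨ (A ∧ C)) ∧ (C ∧ A) = False ∧ False = False
A ∨ (((C ∧ A) ∨ (A ∧ C)) ∧ (C ∧ A)) = False ∨ False = False
In K3ʷ: C ∧ A = U ∧ False = U
A ∧ C = False ∧ U = U
(C ∧ A) ∨ (A ∧ C) = U ∨ U = U
C ∧ A = U ∧ False = U
((C ∧ A) ∨ (A ∧ C)) ∧ (C ∧ A) = U ∧ U = U
A ∨ (((C ∧ A) ∨ (A ∧ C)) ∧ (C ∧ A)) = False ∨ U = U
They differ because Kleene's strong three-valued logic K3 and K3ʷ treat U differently under the binary connectives.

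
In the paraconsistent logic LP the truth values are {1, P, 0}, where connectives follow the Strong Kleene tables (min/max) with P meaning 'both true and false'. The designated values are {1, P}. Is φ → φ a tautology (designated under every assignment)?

Yes

Every assignment of φ over {1, P, 0} gives a value in {1, P}.
In particular, with φ=P: φ → φ = P.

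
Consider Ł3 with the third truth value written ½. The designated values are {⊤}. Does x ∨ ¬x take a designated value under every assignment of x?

Countermodel: x=½ gives ½, which is not designated.

No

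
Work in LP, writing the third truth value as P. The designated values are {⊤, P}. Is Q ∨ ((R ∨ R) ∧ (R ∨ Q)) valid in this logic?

No

Countermodel: Q=⊥, R=⊥ gives ⊥, which is not designated.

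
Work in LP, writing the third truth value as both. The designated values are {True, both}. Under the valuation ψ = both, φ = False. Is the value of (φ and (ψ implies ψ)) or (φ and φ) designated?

No

ψ implies ψ = both implies both = both
φ and (ψ implies ψ) = False and both = False
φ and φ = False and False = False
(φ and (ψ implies ψ)) or (φ and φ) = False or False = False
False ∉ {True, both}.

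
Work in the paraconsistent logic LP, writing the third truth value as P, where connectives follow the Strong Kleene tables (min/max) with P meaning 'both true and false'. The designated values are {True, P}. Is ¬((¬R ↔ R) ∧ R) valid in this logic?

Every assignment of R over {True, P, False} gives a value in {True, P}.
In particular, with R=P: ¬((¬R ↔ R) ∧ R) = P.

Yes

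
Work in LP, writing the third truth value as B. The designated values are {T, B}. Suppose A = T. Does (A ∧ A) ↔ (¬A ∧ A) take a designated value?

No

A ∧ A = T ∧ T = T
¬A = ¬T = F
¬A ∧ A = F ∧ T = F
(A ∧ A) ↔ (¬A ∧ A) = T ↔ F = F
F ∉ {T, B}.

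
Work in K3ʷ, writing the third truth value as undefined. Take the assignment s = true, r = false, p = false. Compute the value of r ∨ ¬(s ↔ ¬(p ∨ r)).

p ∨ r = false ∨ false = false
¬(p ∨ r) = ¬false = true
s ↔ ¬(p ∨ r) = true ↔ true = true
¬(s ↔ ¬(p ∨ r)) = ¬true = false
r ∨ ¬(s ↔ ¬(p ∨ r)) = false ∨ false = false

false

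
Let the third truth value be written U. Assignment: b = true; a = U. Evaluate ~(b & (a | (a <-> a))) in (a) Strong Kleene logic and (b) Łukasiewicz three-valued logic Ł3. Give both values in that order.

U; false

In Strong Kleene logic: a <-> a = U <-> U = U
a | (a <-> a) = U | U = U
b & (a | (a <-> a)) = true & U = U
~(b & (a | (a <-> a))) = ~U = U
In Łukasiewicz three-valued logic Ł3: a <-> a = U <-> U = true
a | (a <-> a) = U | true = true
b & (a | (a <-> a)) = true & true = true
~(b & (a | (a <-> a))) = ~true = false
They differ because Strong Kleene logic and Łukasiewicz three-valued logic Ł3 treat U differently under implication.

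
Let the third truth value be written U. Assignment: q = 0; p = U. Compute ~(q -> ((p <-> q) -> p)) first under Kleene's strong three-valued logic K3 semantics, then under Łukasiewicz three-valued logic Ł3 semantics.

0; 0

In Kleene's strong three-valued logic K3: p <-> q = U <-> 0 = U
(p <-> q) -> p = U -> U = U  [~U | U]
q -> ((p <-> q) -> p) = 0 -> U = 1
~(q -> ((p <-> q) -> p)) = ~1 = 0
In Łukasiewicz three-valued logic Ł3: p <-> q = U <-> 0 = U  [1 − |½−0|]
(p <-> q) -> p = U -> U = 1
q -> ((p <-> q) -> p) = 0 -> 1 = 1
~(q -> ((p <-> q) -> p)) = ~1 = 0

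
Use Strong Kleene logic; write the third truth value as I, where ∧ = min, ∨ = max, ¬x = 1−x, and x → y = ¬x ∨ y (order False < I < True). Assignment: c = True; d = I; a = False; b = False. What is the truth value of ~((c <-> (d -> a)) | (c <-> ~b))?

d -> a = I -> False = I  [~I | False]
c <-> (d -> a) = True <-> I = I
~b = ~False = True
c <-> ~b = True <-> True = True
(c <-> (d -> a)) | (c <-> ~b) = I | True = True
~((c <-> (d -> a)) | (c <-> ~b)) = ~True = False

False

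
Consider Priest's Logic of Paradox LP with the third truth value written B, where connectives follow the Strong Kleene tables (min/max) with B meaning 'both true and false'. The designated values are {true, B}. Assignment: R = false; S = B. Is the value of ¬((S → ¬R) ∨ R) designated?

¬R = ¬false = true
S → ¬R = B → true = true  [¬B ∨ true]
(S → ¬R) ∨ R = true ∨ false = true
¬((S → ¬R) ∨ R) = ¬true = false
false ∉ {true, B}.

No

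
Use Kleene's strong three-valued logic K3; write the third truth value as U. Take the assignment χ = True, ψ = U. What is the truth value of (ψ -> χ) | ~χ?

ψ -> χ = U -> True = True  [~U | True]
~χ = ~True = False
(ψ -> χ) | ~χ = True | False = True

True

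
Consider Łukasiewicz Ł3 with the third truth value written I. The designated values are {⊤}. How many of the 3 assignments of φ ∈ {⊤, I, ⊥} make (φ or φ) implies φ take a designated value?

3

φ=⊤: ⊤ ✓
φ=I: ⊤ ✓
φ=⊥: ⊤ ✓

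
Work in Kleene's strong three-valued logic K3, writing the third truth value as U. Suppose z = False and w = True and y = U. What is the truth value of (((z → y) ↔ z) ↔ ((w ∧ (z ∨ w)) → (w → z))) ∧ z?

z → y = False → U = True  [¬False ∨ U]
(z → y) ↔ z = True ↔ False = False
z ∨ w = False ∨ True = True
w ∧ (z ∨ w) = True ∧ True = True
w → z = True → False = False
(w ∧ (z ∨ w)) → (w → z) = True → False = False
((z → y) ↔ z) ↔ ((w ∧ (z ∨ w)) → (w → z)) = False ↔ False = True
(((z → y) ↔ z) ↔ ((w ∧ (z ∨ w)) → (w → z))) ∧ z = True ∧ False = False

False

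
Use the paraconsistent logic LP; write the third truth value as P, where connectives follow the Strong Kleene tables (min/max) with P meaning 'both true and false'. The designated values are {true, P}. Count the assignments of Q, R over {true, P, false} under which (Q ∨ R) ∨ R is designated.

Of the 9 assignments, 8 give a value in {true, P}.

8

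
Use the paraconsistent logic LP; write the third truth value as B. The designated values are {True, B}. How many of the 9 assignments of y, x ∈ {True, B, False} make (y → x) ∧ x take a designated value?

6

Of the 9 assignments, 6 give a value in {True, B}.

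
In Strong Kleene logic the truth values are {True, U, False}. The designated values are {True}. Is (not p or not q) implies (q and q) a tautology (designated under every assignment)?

No

Countermodel: p=True, q=U gives U, which is not designated.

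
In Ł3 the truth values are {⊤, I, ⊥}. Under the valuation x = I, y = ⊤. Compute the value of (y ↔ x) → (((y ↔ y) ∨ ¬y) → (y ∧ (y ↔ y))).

y ↔ x = ⊤ ↔ I = I  [1 − |1−½|]
y ↔ y = ⊤ ↔ ⊤ = ⊤
¬y = ¬⊤ = ⊥
(y ↔ y) ∨ ¬y = ⊤ ∨ ⊥ = ⊤
y ↔ y = ⊤ ↔ ⊤ = ⊤
y ∧ (y ↔ y) = ⊤ ∧ ⊤ = ⊤
((y ↔ y) ∨ ¬y) → (y ∧ (y ↔ y)) = ⊤ → ⊤ = ⊤
(y ↔ x) → (((y ↔ y) ∨ ¬y) → (y ∧ (y ↔ y))) = I → ⊤ = ⊤

⊤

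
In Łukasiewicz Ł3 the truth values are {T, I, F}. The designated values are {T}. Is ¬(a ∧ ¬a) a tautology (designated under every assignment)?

No

Countermodel: a=I gives I, which is not designated.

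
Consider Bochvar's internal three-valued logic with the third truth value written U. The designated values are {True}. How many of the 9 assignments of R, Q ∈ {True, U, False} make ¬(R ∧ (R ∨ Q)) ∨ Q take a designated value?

Designated under: (R=True, Q=True); (R=False, Q=True); (R=False, Q=False).

3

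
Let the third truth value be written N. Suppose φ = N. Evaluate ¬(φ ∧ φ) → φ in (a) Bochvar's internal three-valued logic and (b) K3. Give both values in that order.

In Bochvar's internal three-valued logic: φ ∧ φ = N ∧ N = N
¬(φ ∧ φ) = ¬N = N
¬(φ ∧ φ) → φ = N → N = N  [any arg is the third value ⇒ result is the third value]
In K3: φ ∧ φ = N ∧ N = N
¬(φ ∧ φ) = ¬N = N
¬(φ ∧ φ) → φ = N → N = N

N; N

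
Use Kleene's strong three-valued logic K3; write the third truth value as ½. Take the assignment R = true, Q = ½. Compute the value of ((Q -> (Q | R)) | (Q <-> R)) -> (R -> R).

Q | R = ½ | true = true
Q -> (Q | R) = ½ -> true = true  [~½ | true]
Q <-> R = ½ <-> true = ½
(Q -> (Q | R)) | (Q <-> R) = true | ½ = true
R -> R = true -> true = true
((Q -> (Q | R)) | (Q <-> R)) -> (R -> R) = true -> true = true

true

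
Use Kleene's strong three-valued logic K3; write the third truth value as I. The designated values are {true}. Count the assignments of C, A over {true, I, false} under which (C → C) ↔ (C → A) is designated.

4

Designated under: (C=true, A=true); (C=false, A=true); (C=false, A=I); (C=false, A=false).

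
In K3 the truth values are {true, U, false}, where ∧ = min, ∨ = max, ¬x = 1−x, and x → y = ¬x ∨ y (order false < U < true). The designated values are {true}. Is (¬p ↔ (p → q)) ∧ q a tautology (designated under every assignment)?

Countermodel: p=true, q=true gives false, which is not designated.

No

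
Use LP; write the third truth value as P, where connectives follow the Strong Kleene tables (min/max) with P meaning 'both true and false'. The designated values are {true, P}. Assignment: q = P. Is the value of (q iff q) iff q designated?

Yes

q iff q = P iff P = P
(q iff q) iff q = P iff P = P
P ∈ {true, P}.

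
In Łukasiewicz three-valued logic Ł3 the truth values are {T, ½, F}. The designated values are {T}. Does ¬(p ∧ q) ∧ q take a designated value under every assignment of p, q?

Countermodel: p=T, q=T gives F, which is not designated.

No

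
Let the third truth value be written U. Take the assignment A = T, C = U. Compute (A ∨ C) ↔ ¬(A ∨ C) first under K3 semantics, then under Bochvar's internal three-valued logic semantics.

In K3: A ∨ C = T ∨ U = T
A ∨ C = T ∨ U = T
¬(A ∨ C) = ¬T = F
(A ∨ C) ↔ ¬(A ∨ C) = T ↔ F = F
In Bochvar's internal three-valued logic: A ∨ C = T ∨ U = U
A ∨ C = T ∨ U = U
¬(A ∨ C) = ¬U = U
(A ∨ C) ↔ ¬(A ∨ C) = U ↔ U = U
They differ because K3 and Bochvar's internal three-valued logic treat U differently under the binary connectives.

F; U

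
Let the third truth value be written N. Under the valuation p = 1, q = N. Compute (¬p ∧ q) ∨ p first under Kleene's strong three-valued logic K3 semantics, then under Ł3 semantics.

1; 1

In Kleene's strong three-valued logic K3: ¬p = ¬1 = 0
¬p ∧ q = 0 ∧ N = 0
(¬p ∧ q) ∨ p = 0 ∨ 1 = 1
In Ł3: ¬p = ¬1 = 0
¬p ∧ q = 0 ∧ N = 0
(¬p ∧ q) ∨ p = 0 ∨ 1 = 1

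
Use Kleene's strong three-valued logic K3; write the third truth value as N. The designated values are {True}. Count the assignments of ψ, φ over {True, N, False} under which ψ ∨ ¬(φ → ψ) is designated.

4

Designated under: (ψ=True, φ=True); (ψ=True, φ=N); (ψ=True, φ=False); (ψ=False, φ=True).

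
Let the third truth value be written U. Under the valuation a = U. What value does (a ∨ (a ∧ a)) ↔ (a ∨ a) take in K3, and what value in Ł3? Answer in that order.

In K3: a ∧ a = U ∧ U = U
a ∨ (a ∧ a) = U ∨ U = U
a ∨ a = U ∨ U = U
(a ∨ (a ∧ a)) ↔ (a ∨ a) = U ↔ U = U
In Ł3: a ∧ a = U ∧ U = U
a ∨ (a ∧ a) = U ∨ U = U
a ∨ a = U ∨ U = U
(a ∨ (a ∧ a)) ↔ (a ∨ a) = U ↔ U = True
They differ because K3 and Ł3 treat U differently under implication.

U; True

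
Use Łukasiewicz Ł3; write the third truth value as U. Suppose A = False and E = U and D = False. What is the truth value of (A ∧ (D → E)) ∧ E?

False

D → E = False → U = True
A ∧ (D → E) = False ∧ True = False
(A ∧ (D → E)) ∧ E = False ∧ U = False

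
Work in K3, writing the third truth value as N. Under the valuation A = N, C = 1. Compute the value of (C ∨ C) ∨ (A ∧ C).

C ∨ C = 1 ∨ 1 = 1
A ∧ C = N ∧ 1 = N
(C ∨ C) ∨ (A ∧ C) = 1 ∨ N = 1

1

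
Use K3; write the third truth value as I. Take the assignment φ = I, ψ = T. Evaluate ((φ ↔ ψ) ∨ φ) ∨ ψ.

φ ↔ ψ = I ↔ T = I
(φ ↔ ψ) ∨ φ = I ∨ I = I
((φ ↔ ψ) ∨ φ) ∨ ψ = I ∨ T = T

T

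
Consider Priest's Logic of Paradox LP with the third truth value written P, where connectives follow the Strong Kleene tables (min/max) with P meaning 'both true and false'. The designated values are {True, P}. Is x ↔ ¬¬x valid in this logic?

Every assignment of x over {True, P, False} gives a value in {True, P}.
In particular, with x=P: x ↔ ¬¬x = P.

Yes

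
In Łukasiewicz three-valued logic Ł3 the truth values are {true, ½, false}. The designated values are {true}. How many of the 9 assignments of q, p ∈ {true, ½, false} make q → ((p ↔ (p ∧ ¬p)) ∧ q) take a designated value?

7

Of the 9 assignments, 7 give a value in {true}.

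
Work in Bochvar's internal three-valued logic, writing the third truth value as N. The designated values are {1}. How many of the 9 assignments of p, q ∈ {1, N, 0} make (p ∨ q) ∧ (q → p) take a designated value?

2

Designated under: (p=1, q=1); (p=1, q=0).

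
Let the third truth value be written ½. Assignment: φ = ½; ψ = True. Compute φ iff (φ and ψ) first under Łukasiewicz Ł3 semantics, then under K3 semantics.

True; ½

In Łukasiewicz Ł3: φ and ψ = ½ and True = ½
φ iff (φ and ψ) = ½ iff ½ = True
In K3: φ and ψ = ½ and True = ½
φ iff (φ and ψ) = ½ iff ½ = ½
They differ because Łukasiewicz Ł3 and K3 treat ½ differently under implication.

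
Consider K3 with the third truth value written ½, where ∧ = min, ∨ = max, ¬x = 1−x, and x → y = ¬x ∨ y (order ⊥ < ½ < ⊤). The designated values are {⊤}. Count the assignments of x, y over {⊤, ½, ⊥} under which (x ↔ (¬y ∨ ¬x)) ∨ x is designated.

3

Designated under: (x=⊤, y=⊤); (x=⊤, y=½); (x=⊤, y=⊥).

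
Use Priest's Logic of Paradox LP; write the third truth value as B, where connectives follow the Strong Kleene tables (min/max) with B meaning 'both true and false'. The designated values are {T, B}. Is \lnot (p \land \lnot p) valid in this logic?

Every assignment of p over {T, B, F} gives a value in {T, B}.
In particular, with p=B: \lnot (p \land \lnot p) = B.

Yes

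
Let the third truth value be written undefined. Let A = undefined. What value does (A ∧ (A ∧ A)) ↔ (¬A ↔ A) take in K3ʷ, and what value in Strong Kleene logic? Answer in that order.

In K3ʷ: A ∧ A = undefined ∧ undefined = undefined
A ∧ (A ∧ A) = undefined ∧ undefined = undefined
¬A = ¬undefined = undefined
¬A ↔ A = undefined ↔ undefined = undefined
(A ∧ (A ∧ A)) ↔ (¬A ↔ A) = undefined ↔ undefined = undefined
In Strong Kleene logic: A ∧ A = undefined ∧ undefined = undefined
A ∧ (A ∧ A) = undefined ∧ undefined = undefined
¬A = ¬undefined = undefined
¬A ↔ A = undefined ↔ undefined = undefined
(A ∧ (A ∧ A)) ↔ (¬A ↔ A) = undefined ↔ undefined = undefined

undefined; undefined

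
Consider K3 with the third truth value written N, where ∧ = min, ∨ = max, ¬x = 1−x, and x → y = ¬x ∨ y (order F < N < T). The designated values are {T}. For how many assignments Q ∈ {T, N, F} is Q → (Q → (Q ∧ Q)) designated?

2

Q=T: T ✓
Q=N: N ·
Q=F: T ✓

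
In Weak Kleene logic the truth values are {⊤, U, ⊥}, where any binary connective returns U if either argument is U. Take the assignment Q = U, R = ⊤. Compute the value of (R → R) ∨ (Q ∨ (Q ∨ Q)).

U

R → R = ⊤ → ⊤ = ⊤
Q ∨ Q = U ∨ U = U
Q ∨ (Q ∨ Q) = U ∨ U = U
(R → R) ∨ (Q ∨ (Q ∨ Q)) = ⊤ ∨ U = U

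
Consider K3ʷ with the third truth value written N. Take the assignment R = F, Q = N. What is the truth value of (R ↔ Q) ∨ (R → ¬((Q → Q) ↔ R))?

R ↔ Q = F ↔ N = N
Q → Q = N → N = N  [any arg is the third value ⇒ result is the third value]
(Q → Q) ↔ R = N ↔ F = N
¬((Q → Q) ↔ R) = ¬N = N
R → ¬((Q → Q) ↔ R) = F → N = N
(R ↔ Q) ∨ (R → ¬((Q → Q) ↔ R)) = N ∨ N = N

N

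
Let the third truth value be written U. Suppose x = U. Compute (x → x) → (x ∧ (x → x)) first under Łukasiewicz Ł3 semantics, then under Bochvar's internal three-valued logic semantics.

In Łukasiewicz Ł3: x → x = U → U = True  [min(1, 1−½+½)]
x → x = U → U = True
x ∧ (x → x) = U ∧ True = U
(x → x) → (x ∧ (x → x)) = True → U = U
In Bochvar's internal three-valued logic: x → x = U → U = U  [any arg is the third value ⇒ result is the third value]
x → x = U → U = U
x ∧ (x → x) = U ∧ U = U
(x → x) → (x ∧ (x → x)) = U → U = U

U; U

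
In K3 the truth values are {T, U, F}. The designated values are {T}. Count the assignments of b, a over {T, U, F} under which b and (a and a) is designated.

Designated under: (b=T, a=T).

1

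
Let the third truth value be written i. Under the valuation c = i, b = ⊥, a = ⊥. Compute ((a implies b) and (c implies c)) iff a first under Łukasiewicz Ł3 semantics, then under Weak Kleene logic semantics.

In Łukasiewicz Ł3: a implies b = ⊥ implies ⊥ = ⊤
c implies c = i implies i = ⊤  [min(1, 1−½+½)]
(a implies b) and (c implies c) = ⊤ and ⊤ = ⊤
((a implies b) and (c implies c)) iff a = ⊤ iff ⊥ = ⊥
In Weak Kleene logic: a implies b = ⊥ implies ⊥ = ⊤
c implies c = i implies i = i  [any arg is the third value ⇒ result is the third value]
(a implies b) and (c implies c) = ⊤ and i = i
((a implies b) and (c implies c)) iff a = i iff ⊥ = i
They differ because Łukasiewicz Ł3 and Weak Kleene logic treat i differently under the binary connectives.

⊥; i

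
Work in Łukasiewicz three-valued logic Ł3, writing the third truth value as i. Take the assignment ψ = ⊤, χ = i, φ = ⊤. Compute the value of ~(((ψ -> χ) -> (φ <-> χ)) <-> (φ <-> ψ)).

ψ -> χ = ⊤ -> i = i  [min(1, 1−1+½)]
φ <-> χ = ⊤ <-> i = i
(ψ -> χ) -> (φ <-> χ) = i -> i = ⊤
φ <-> ψ = ⊤ <-> ⊤ = ⊤
((ψ -> χ) -> (φ <-> χ)) <-> (φ <-> ψ) = ⊤ <-> ⊤ = ⊤
~(((ψ -> χ) -> (φ <-> χ)) <-> (φ <-> ψ)) = ~⊤ = ⊥

⊥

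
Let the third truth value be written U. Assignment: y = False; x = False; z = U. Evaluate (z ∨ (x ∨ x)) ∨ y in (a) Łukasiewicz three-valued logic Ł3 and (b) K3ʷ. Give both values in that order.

In Łukasiewicz three-valued logic Ł3: x ∨ x = False ∨ False = False
z ∨ (x ∨ x) = U ∨ False = U
(z ∨ (x ∨ x)) ∨ y = U ∨ False = U
In K3ʷ: x ∨ x = False ∨ False = False
z ∨ (x ∨ x) = U ∨ False = U
(z ∨ (x ∨ x)) ∨ y = U ∨ False = U

U; U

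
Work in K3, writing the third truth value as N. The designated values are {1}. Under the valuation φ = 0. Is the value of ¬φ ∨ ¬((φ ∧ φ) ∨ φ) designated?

¬φ = ¬0 = 1
φ ∧ φ = 0 ∧ 0 = 0
(φ ∧ φ) ∨ φ = 0 ∨ 0 = 0
¬((φ ∧ φ) ∨ φ) = ¬0 = 1
¬φ ∨ ¬((φ ∧ φ) ∨ φ) = 1 ∨ 1 = 1
1 ∈ {1}.

Yes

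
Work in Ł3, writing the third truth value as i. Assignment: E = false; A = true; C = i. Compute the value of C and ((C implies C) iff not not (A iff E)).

false

C implies C = i implies i = true  [min(1, 1−½+½)]
A iff E = true iff false = false
not (A iff E) = not false = true
not not (A iff E) = not true = false
(C implies C) iff not not (A iff E) = true iff false = false
C and ((C implies C) iff not not (A iff E)) = i and false = false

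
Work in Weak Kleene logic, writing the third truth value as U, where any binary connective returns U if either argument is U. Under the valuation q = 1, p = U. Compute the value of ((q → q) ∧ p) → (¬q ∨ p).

U

q → q = 1 → 1 = 1
(q → q) ∧ p = 1 ∧ U = U
¬q = ¬1 = 0
¬q ∨ p = 0 ∨ U = U
((q → q) ∧ p) → (¬q ∨ p) = U → U = U  [any arg is the third value ⇒ result is the third value]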